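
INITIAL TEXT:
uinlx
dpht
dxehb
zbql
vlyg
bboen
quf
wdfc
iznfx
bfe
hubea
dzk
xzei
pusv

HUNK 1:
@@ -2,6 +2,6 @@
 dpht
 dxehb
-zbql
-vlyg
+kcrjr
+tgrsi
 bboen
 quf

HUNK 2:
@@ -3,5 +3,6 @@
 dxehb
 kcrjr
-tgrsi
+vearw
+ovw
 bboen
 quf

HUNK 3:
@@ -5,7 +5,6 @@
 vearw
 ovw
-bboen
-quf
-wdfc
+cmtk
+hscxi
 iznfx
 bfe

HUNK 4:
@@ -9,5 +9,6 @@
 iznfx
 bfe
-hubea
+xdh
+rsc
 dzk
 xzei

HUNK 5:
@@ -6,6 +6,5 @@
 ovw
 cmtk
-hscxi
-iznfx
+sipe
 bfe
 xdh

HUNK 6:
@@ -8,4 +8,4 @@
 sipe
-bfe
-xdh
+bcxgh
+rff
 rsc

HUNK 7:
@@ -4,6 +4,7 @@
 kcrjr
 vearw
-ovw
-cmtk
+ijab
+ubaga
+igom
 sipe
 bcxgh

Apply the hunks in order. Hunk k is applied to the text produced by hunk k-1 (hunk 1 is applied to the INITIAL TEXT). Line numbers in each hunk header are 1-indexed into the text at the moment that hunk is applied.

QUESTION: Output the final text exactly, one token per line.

Hunk 1: at line 2 remove [zbql,vlyg] add [kcrjr,tgrsi] -> 14 lines: uinlx dpht dxehb kcrjr tgrsi bboen quf wdfc iznfx bfe hubea dzk xzei pusv
Hunk 2: at line 3 remove [tgrsi] add [vearw,ovw] -> 15 lines: uinlx dpht dxehb kcrjr vearw ovw bboen quf wdfc iznfx bfe hubea dzk xzei pusv
Hunk 3: at line 5 remove [bboen,quf,wdfc] add [cmtk,hscxi] -> 14 lines: uinlx dpht dxehb kcrjr vearw ovw cmtk hscxi iznfx bfe hubea dzk xzei pusv
Hunk 4: at line 9 remove [hubea] add [xdh,rsc] -> 15 lines: uinlx dpht dxehb kcrjr vearw ovw cmtk hscxi iznfx bfe xdh rsc dzk xzei pusv
Hunk 5: at line 6 remove [hscxi,iznfx] add [sipe] -> 14 lines: uinlx dpht dxehb kcrjr vearw ovw cmtk sipe bfe xdh rsc dzk xzei pusv
Hunk 6: at line 8 remove [bfe,xdh] add [bcxgh,rff] -> 14 lines: uinlx dpht dxehb kcrjr vearw ovw cmtk sipe bcxgh rff rsc dzk xzei pusv
Hunk 7: at line 4 remove [ovw,cmtk] add [ijab,ubaga,igom] -> 15 lines: uinlx dpht dxehb kcrjr vearw ijab ubaga igom sipe bcxgh rff rsc dzk xzei pusv

Answer: uinlx
dpht
dxehb
kcrjr
vearw
ijab
ubaga
igom
sipe
bcxgh
rff
rsc
dzk
xzei
pusv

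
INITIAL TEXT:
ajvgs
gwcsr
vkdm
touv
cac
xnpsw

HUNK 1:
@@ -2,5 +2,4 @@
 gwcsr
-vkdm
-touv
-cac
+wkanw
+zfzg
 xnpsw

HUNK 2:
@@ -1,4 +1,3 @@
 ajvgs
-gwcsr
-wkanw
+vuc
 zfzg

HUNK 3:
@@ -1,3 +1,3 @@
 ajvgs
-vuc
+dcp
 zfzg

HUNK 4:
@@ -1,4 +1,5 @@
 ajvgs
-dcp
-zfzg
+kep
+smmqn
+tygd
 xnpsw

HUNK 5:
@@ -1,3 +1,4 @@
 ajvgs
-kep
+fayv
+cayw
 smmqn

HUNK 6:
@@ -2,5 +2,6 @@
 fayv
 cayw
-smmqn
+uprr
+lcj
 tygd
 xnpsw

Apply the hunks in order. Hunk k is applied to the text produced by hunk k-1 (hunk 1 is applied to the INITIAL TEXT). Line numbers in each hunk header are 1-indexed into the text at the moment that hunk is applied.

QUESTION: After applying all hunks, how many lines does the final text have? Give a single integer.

Hunk 1: at line 2 remove [vkdm,touv,cac] add [wkanw,zfzg] -> 5 lines: ajvgs gwcsr wkanw zfzg xnpsw
Hunk 2: at line 1 remove [gwcsr,wkanw] add [vuc] -> 4 lines: ajvgs vuc zfzg xnpsw
Hunk 3: at line 1 remove [vuc] add [dcp] -> 4 lines: ajvgs dcp zfzg xnpsw
Hunk 4: at line 1 remove [dcp,zfzg] add [kep,smmqn,tygd] -> 5 lines: ajvgs kep smmqn tygd xnpsw
Hunk 5: at line 1 remove [kep] add [fayv,cayw] -> 6 lines: ajvgs fayv cayw smmqn tygd xnpsw
Hunk 6: at line 2 remove [smmqn] add [uprr,lcj] -> 7 lines: ajvgs fayv cayw uprr lcj tygd xnpsw
Final line count: 7

Answer: 7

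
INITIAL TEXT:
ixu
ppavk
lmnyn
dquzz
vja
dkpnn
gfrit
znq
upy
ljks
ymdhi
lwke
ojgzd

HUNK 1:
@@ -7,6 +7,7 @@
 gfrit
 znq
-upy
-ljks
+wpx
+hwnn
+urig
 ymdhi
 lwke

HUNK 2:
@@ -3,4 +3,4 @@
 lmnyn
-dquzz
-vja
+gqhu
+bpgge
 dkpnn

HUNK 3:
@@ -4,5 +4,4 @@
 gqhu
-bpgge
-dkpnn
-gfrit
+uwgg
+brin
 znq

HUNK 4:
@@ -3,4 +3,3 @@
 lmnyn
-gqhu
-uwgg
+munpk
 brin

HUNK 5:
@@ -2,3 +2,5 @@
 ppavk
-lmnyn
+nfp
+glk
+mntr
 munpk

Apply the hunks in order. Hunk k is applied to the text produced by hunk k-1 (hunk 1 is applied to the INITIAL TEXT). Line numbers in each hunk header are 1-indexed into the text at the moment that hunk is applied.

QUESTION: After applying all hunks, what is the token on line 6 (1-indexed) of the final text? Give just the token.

Answer: munpk

Derivation:
Hunk 1: at line 7 remove [upy,ljks] add [wpx,hwnn,urig] -> 14 lines: ixu ppavk lmnyn dquzz vja dkpnn gfrit znq wpx hwnn urig ymdhi lwke ojgzd
Hunk 2: at line 3 remove [dquzz,vja] add [gqhu,bpgge] -> 14 lines: ixu ppavk lmnyn gqhu bpgge dkpnn gfrit znq wpx hwnn urig ymdhi lwke ojgzd
Hunk 3: at line 4 remove [bpgge,dkpnn,gfrit] add [uwgg,brin] -> 13 lines: ixu ppavk lmnyn gqhu uwgg brin znq wpx hwnn urig ymdhi lwke ojgzd
Hunk 4: at line 3 remove [gqhu,uwgg] add [munpk] -> 12 lines: ixu ppavk lmnyn munpk brin znq wpx hwnn urig ymdhi lwke ojgzd
Hunk 5: at line 2 remove [lmnyn] add [nfp,glk,mntr] -> 14 lines: ixu ppavk nfp glk mntr munpk brin znq wpx hwnn urig ymdhi lwke ojgzd
Final line 6: munpk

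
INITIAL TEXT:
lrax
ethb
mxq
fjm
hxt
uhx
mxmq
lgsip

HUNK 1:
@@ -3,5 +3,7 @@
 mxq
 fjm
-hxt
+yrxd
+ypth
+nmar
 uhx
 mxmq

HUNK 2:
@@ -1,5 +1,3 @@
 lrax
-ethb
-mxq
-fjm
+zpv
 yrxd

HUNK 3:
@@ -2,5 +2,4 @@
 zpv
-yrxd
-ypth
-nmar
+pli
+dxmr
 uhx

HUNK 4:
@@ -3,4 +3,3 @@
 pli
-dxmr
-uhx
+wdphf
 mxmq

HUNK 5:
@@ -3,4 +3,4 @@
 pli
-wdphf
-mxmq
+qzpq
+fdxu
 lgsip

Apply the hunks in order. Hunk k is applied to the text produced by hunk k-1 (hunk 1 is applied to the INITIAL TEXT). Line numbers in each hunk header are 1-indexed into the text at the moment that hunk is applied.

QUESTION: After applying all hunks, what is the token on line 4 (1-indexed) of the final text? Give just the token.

Answer: qzpq

Derivation:
Hunk 1: at line 3 remove [hxt] add [yrxd,ypth,nmar] -> 10 lines: lrax ethb mxq fjm yrxd ypth nmar uhx mxmq lgsip
Hunk 2: at line 1 remove [ethb,mxq,fjm] add [zpv] -> 8 lines: lrax zpv yrxd ypth nmar uhx mxmq lgsip
Hunk 3: at line 2 remove [yrxd,ypth,nmar] add [pli,dxmr] -> 7 lines: lrax zpv pli dxmr uhx mxmq lgsip
Hunk 4: at line 3 remove [dxmr,uhx] add [wdphf] -> 6 lines: lrax zpv pli wdphf mxmq lgsip
Hunk 5: at line 3 remove [wdphf,mxmq] add [qzpq,fdxu] -> 6 lines: lrax zpv pli qzpq fdxu lgsip
Final line 4: qzpq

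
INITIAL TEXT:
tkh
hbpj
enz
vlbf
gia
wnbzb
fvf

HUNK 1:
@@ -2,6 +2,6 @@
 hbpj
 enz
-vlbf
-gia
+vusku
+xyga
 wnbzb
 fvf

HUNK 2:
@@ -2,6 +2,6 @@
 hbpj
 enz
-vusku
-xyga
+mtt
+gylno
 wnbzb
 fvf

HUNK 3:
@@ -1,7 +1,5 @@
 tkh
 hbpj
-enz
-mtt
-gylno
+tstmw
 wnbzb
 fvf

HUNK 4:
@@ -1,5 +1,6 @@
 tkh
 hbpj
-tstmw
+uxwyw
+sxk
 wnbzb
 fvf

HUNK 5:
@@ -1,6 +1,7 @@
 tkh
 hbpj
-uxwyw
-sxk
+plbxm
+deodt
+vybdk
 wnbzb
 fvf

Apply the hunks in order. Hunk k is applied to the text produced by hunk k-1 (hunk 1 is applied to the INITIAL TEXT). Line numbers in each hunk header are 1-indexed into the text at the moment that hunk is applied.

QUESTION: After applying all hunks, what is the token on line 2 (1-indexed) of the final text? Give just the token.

Answer: hbpj

Derivation:
Hunk 1: at line 2 remove [vlbf,gia] add [vusku,xyga] -> 7 lines: tkh hbpj enz vusku xyga wnbzb fvf
Hunk 2: at line 2 remove [vusku,xyga] add [mtt,gylno] -> 7 lines: tkh hbpj enz mtt gylno wnbzb fvf
Hunk 3: at line 1 remove [enz,mtt,gylno] add [tstmw] -> 5 lines: tkh hbpj tstmw wnbzb fvf
Hunk 4: at line 1 remove [tstmw] add [uxwyw,sxk] -> 6 lines: tkh hbpj uxwyw sxk wnbzb fvf
Hunk 5: at line 1 remove [uxwyw,sxk] add [plbxm,deodt,vybdk] -> 7 lines: tkh hbpj plbxm deodt vybdk wnbzb fvf
Final line 2: hbpj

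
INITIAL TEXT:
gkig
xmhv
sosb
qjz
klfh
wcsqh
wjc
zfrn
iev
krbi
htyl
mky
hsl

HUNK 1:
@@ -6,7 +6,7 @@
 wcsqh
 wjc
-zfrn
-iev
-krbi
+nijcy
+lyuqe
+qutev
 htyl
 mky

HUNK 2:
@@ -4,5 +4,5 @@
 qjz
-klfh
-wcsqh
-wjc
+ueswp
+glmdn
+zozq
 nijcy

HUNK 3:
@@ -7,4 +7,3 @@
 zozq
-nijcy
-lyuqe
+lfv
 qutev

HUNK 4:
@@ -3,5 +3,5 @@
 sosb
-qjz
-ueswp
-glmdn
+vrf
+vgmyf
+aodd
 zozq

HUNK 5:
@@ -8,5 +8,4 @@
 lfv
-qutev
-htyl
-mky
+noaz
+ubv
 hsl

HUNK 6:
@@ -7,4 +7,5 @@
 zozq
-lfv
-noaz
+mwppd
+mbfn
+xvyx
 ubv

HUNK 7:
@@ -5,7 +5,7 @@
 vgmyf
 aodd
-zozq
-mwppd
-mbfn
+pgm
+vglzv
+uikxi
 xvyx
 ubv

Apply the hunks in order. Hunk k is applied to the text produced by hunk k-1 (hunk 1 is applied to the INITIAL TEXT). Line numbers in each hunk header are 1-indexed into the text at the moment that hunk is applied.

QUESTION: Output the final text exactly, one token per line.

Answer: gkig
xmhv
sosb
vrf
vgmyf
aodd
pgm
vglzv
uikxi
xvyx
ubv
hsl

Derivation:
Hunk 1: at line 6 remove [zfrn,iev,krbi] add [nijcy,lyuqe,qutev] -> 13 lines: gkig xmhv sosb qjz klfh wcsqh wjc nijcy lyuqe qutev htyl mky hsl
Hunk 2: at line 4 remove [klfh,wcsqh,wjc] add [ueswp,glmdn,zozq] -> 13 lines: gkig xmhv sosb qjz ueswp glmdn zozq nijcy lyuqe qutev htyl mky hsl
Hunk 3: at line 7 remove [nijcy,lyuqe] add [lfv] -> 12 lines: gkig xmhv sosb qjz ueswp glmdn zozq lfv qutev htyl mky hsl
Hunk 4: at line 3 remove [qjz,ueswp,glmdn] add [vrf,vgmyf,aodd] -> 12 lines: gkig xmhv sosb vrf vgmyf aodd zozq lfv qutev htyl mky hsl
Hunk 5: at line 8 remove [qutev,htyl,mky] add [noaz,ubv] -> 11 lines: gkig xmhv sosb vrf vgmyf aodd zozq lfv noaz ubv hsl
Hunk 6: at line 7 remove [lfv,noaz] add [mwppd,mbfn,xvyx] -> 12 lines: gkig xmhv sosb vrf vgmyf aodd zozq mwppd mbfn xvyx ubv hsl
Hunk 7: at line 5 remove [zozq,mwppd,mbfn] add [pgm,vglzv,uikxi] -> 12 lines: gkig xmhv sosb vrf vgmyf aodd pgm vglzv uikxi xvyx ubv hsl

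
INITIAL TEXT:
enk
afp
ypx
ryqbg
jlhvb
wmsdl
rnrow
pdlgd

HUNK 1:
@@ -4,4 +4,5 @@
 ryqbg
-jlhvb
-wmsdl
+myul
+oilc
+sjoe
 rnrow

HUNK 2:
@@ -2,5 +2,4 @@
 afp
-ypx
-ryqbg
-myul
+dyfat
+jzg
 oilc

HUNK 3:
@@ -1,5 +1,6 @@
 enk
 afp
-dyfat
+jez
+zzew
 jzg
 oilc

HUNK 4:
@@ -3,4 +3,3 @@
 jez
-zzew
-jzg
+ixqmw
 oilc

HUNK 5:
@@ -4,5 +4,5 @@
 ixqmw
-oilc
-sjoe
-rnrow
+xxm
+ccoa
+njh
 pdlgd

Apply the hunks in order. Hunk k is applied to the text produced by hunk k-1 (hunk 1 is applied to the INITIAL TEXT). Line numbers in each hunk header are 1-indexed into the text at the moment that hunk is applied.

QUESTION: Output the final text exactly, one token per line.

Answer: enk
afp
jez
ixqmw
xxm
ccoa
njh
pdlgd

Derivation:
Hunk 1: at line 4 remove [jlhvb,wmsdl] add [myul,oilc,sjoe] -> 9 lines: enk afp ypx ryqbg myul oilc sjoe rnrow pdlgd
Hunk 2: at line 2 remove [ypx,ryqbg,myul] add [dyfat,jzg] -> 8 lines: enk afp dyfat jzg oilc sjoe rnrow pdlgd
Hunk 3: at line 1 remove [dyfat] add [jez,zzew] -> 9 lines: enk afp jez zzew jzg oilc sjoe rnrow pdlgd
Hunk 4: at line 3 remove [zzew,jzg] add [ixqmw] -> 8 lines: enk afp jez ixqmw oilc sjoe rnrow pdlgd
Hunk 5: at line 4 remove [oilc,sjoe,rnrow] add [xxm,ccoa,njh] -> 8 lines: enk afp jez ixqmw xxm ccoa njh pdlgd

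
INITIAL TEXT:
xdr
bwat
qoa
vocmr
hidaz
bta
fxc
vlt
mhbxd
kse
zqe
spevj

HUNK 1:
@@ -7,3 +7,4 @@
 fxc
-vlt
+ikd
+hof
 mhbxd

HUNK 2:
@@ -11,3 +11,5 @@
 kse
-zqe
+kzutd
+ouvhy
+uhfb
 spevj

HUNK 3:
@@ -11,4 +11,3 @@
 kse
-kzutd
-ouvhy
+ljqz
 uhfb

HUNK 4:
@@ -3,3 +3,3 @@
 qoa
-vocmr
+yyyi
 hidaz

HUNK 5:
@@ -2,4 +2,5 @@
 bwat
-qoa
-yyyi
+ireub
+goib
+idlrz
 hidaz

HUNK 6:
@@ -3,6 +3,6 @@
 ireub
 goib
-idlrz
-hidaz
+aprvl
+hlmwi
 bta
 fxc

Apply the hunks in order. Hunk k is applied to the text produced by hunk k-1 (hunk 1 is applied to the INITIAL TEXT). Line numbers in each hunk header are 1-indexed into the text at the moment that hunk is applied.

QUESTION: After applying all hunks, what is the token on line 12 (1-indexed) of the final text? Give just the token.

Hunk 1: at line 7 remove [vlt] add [ikd,hof] -> 13 lines: xdr bwat qoa vocmr hidaz bta fxc ikd hof mhbxd kse zqe spevj
Hunk 2: at line 11 remove [zqe] add [kzutd,ouvhy,uhfb] -> 15 lines: xdr bwat qoa vocmr hidaz bta fxc ikd hof mhbxd kse kzutd ouvhy uhfb spevj
Hunk 3: at line 11 remove [kzutd,ouvhy] add [ljqz] -> 14 lines: xdr bwat qoa vocmr hidaz bta fxc ikd hof mhbxd kse ljqz uhfb spevj
Hunk 4: at line 3 remove [vocmr] add [yyyi] -> 14 lines: xdr bwat qoa yyyi hidaz bta fxc ikd hof mhbxd kse ljqz uhfb spevj
Hunk 5: at line 2 remove [qoa,yyyi] add [ireub,goib,idlrz] -> 15 lines: xdr bwat ireub goib idlrz hidaz bta fxc ikd hof mhbxd kse ljqz uhfb spevj
Hunk 6: at line 3 remove [idlrz,hidaz] add [aprvl,hlmwi] -> 15 lines: xdr bwat ireub goib aprvl hlmwi bta fxc ikd hof mhbxd kse ljqz uhfb spevj
Final line 12: kse

Answer: kse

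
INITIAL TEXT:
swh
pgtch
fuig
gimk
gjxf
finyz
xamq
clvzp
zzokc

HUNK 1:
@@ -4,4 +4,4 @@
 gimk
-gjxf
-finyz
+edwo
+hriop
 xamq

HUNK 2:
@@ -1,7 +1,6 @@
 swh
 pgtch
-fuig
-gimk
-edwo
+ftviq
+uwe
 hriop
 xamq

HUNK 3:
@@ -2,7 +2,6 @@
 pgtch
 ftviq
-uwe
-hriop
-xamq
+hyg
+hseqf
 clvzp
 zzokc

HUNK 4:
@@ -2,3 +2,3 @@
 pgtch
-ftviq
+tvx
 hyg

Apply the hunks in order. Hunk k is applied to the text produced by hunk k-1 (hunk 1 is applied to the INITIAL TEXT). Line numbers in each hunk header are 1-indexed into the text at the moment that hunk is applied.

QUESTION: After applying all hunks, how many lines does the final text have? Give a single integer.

Hunk 1: at line 4 remove [gjxf,finyz] add [edwo,hriop] -> 9 lines: swh pgtch fuig gimk edwo hriop xamq clvzp zzokc
Hunk 2: at line 1 remove [fuig,gimk,edwo] add [ftviq,uwe] -> 8 lines: swh pgtch ftviq uwe hriop xamq clvzp zzokc
Hunk 3: at line 2 remove [uwe,hriop,xamq] add [hyg,hseqf] -> 7 lines: swh pgtch ftviq hyg hseqf clvzp zzokc
Hunk 4: at line 2 remove [ftviq] add [tvx] -> 7 lines: swh pgtch tvx hyg hseqf clvzp zzokc
Final line count: 7

Answer: 7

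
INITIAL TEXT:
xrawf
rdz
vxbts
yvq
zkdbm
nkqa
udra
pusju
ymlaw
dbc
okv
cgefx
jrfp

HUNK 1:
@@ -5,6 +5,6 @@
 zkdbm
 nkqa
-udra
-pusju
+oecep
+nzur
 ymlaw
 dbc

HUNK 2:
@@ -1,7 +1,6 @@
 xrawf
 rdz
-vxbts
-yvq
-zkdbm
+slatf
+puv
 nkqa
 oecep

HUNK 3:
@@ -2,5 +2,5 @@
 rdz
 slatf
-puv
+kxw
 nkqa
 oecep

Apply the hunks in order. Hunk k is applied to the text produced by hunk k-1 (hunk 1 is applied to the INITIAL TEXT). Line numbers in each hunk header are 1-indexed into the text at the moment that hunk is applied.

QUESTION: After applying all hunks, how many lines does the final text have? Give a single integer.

Answer: 12

Derivation:
Hunk 1: at line 5 remove [udra,pusju] add [oecep,nzur] -> 13 lines: xrawf rdz vxbts yvq zkdbm nkqa oecep nzur ymlaw dbc okv cgefx jrfp
Hunk 2: at line 1 remove [vxbts,yvq,zkdbm] add [slatf,puv] -> 12 lines: xrawf rdz slatf puv nkqa oecep nzur ymlaw dbc okv cgefx jrfp
Hunk 3: at line 2 remove [puv] add [kxw] -> 12 lines: xrawf rdz slatf kxw nkqa oecep nzur ymlaw dbc okv cgefx jrfp
Final line count: 12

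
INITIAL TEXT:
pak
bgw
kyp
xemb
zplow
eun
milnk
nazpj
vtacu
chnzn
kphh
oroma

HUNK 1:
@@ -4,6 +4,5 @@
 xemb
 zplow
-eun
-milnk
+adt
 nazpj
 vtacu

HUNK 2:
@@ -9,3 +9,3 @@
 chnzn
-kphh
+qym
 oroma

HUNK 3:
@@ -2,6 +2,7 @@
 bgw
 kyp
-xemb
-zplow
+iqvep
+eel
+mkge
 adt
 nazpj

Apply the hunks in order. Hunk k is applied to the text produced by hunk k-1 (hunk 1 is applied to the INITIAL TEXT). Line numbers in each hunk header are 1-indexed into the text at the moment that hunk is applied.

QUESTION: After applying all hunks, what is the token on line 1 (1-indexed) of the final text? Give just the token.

Answer: pak

Derivation:
Hunk 1: at line 4 remove [eun,milnk] add [adt] -> 11 lines: pak bgw kyp xemb zplow adt nazpj vtacu chnzn kphh oroma
Hunk 2: at line 9 remove [kphh] add [qym] -> 11 lines: pak bgw kyp xemb zplow adt nazpj vtacu chnzn qym oroma
Hunk 3: at line 2 remove [xemb,zplow] add [iqvep,eel,mkge] -> 12 lines: pak bgw kyp iqvep eel mkge adt nazpj vtacu chnzn qym oroma
Final line 1: pak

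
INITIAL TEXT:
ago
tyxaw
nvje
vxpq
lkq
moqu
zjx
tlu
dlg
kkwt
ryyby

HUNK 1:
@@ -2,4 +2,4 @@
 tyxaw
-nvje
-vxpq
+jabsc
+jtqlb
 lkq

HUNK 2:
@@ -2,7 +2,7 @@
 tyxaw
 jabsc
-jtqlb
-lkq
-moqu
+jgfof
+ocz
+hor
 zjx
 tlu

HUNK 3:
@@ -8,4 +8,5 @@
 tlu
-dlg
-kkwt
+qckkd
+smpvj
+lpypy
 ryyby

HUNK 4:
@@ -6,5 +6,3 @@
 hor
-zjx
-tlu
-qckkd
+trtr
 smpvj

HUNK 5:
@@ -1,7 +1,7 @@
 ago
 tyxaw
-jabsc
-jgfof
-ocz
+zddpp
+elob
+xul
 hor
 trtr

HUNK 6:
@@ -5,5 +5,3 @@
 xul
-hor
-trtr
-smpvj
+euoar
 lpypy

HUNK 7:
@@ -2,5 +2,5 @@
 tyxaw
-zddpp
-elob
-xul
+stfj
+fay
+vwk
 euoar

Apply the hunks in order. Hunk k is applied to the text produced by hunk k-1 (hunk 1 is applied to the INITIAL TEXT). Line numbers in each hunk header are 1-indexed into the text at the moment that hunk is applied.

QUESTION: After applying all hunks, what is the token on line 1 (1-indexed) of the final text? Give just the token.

Hunk 1: at line 2 remove [nvje,vxpq] add [jabsc,jtqlb] -> 11 lines: ago tyxaw jabsc jtqlb lkq moqu zjx tlu dlg kkwt ryyby
Hunk 2: at line 2 remove [jtqlb,lkq,moqu] add [jgfof,ocz,hor] -> 11 lines: ago tyxaw jabsc jgfof ocz hor zjx tlu dlg kkwt ryyby
Hunk 3: at line 8 remove [dlg,kkwt] add [qckkd,smpvj,lpypy] -> 12 lines: ago tyxaw jabsc jgfof ocz hor zjx tlu qckkd smpvj lpypy ryyby
Hunk 4: at line 6 remove [zjx,tlu,qckkd] add [trtr] -> 10 lines: ago tyxaw jabsc jgfof ocz hor trtr smpvj lpypy ryyby
Hunk 5: at line 1 remove [jabsc,jgfof,ocz] add [zddpp,elob,xul] -> 10 lines: ago tyxaw zddpp elob xul hor trtr smpvj lpypy ryyby
Hunk 6: at line 5 remove [hor,trtr,smpvj] add [euoar] -> 8 lines: ago tyxaw zddpp elob xul euoar lpypy ryyby
Hunk 7: at line 2 remove [zddpp,elob,xul] add [stfj,fay,vwk] -> 8 lines: ago tyxaw stfj fay vwk euoar lpypy ryyby
Final line 1: ago

Answer: ago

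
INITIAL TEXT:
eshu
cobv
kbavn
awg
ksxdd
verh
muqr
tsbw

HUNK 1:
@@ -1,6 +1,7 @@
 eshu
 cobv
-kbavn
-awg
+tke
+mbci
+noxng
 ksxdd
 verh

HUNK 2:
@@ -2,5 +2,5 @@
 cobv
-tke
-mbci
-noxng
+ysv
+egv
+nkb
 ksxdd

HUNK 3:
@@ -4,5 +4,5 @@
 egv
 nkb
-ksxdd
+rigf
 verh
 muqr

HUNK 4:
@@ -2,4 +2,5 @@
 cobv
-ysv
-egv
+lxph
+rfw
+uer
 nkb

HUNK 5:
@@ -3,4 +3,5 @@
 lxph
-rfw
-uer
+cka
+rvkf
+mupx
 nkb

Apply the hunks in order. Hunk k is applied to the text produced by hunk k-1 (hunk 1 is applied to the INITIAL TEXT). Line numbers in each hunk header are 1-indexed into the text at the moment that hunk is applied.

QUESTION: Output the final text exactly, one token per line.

Answer: eshu
cobv
lxph
cka
rvkf
mupx
nkb
rigf
verh
muqr
tsbw

Derivation:
Hunk 1: at line 1 remove [kbavn,awg] add [tke,mbci,noxng] -> 9 lines: eshu cobv tke mbci noxng ksxdd verh muqr tsbw
Hunk 2: at line 2 remove [tke,mbci,noxng] add [ysv,egv,nkb] -> 9 lines: eshu cobv ysv egv nkb ksxdd verh muqr tsbw
Hunk 3: at line 4 remove [ksxdd] add [rigf] -> 9 lines: eshu cobv ysv egv nkb rigf verh muqr tsbw
Hunk 4: at line 2 remove [ysv,egv] add [lxph,rfw,uer] -> 10 lines: eshu cobv lxph rfw uer nkb rigf verh muqr tsbw
Hunk 5: at line 3 remove [rfw,uer] add [cka,rvkf,mupx] -> 11 lines: eshu cobv lxph cka rvkf mupx nkb rigf verh muqr tsbw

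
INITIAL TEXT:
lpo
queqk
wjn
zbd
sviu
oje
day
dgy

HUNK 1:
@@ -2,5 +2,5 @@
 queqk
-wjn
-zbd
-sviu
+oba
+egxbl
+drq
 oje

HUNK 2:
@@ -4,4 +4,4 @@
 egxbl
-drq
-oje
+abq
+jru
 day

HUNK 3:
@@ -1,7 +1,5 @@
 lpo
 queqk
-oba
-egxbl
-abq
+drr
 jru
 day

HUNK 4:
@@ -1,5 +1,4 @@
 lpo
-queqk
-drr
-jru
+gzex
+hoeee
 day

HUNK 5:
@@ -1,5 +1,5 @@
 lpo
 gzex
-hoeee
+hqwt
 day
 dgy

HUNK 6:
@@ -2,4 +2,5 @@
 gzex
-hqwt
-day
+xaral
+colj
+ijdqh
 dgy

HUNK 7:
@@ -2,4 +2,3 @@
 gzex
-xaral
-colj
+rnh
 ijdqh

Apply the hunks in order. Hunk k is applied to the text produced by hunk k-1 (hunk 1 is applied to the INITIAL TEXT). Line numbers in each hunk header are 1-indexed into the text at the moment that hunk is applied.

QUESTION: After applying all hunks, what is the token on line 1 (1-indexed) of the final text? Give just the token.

Answer: lpo

Derivation:
Hunk 1: at line 2 remove [wjn,zbd,sviu] add [oba,egxbl,drq] -> 8 lines: lpo queqk oba egxbl drq oje day dgy
Hunk 2: at line 4 remove [drq,oje] add [abq,jru] -> 8 lines: lpo queqk oba egxbl abq jru day dgy
Hunk 3: at line 1 remove [oba,egxbl,abq] add [drr] -> 6 lines: lpo queqk drr jru day dgy
Hunk 4: at line 1 remove [queqk,drr,jru] add [gzex,hoeee] -> 5 lines: lpo gzex hoeee day dgy
Hunk 5: at line 1 remove [hoeee] add [hqwt] -> 5 lines: lpo gzex hqwt day dgy
Hunk 6: at line 2 remove [hqwt,day] add [xaral,colj,ijdqh] -> 6 lines: lpo gzex xaral colj ijdqh dgy
Hunk 7: at line 2 remove [xaral,colj] add [rnh] -> 5 lines: lpo gzex rnh ijdqh dgy
Final line 1: lpo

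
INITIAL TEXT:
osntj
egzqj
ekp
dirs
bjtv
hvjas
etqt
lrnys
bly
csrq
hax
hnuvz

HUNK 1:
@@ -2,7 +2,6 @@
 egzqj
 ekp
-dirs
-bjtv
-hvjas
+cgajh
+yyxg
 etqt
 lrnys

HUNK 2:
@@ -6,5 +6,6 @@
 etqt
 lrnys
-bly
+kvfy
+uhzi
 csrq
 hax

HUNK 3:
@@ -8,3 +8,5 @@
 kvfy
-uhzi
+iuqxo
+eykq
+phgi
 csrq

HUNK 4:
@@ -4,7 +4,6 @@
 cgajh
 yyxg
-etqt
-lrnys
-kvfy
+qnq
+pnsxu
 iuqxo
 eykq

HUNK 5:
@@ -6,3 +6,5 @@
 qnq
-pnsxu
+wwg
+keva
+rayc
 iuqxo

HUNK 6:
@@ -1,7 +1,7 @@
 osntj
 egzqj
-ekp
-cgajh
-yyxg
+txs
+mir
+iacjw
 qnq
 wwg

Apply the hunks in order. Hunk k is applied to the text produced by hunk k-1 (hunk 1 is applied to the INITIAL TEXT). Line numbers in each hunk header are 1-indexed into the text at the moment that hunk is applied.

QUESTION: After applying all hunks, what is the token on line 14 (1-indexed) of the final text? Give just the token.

Answer: hax

Derivation:
Hunk 1: at line 2 remove [dirs,bjtv,hvjas] add [cgajh,yyxg] -> 11 lines: osntj egzqj ekp cgajh yyxg etqt lrnys bly csrq hax hnuvz
Hunk 2: at line 6 remove [bly] add [kvfy,uhzi] -> 12 lines: osntj egzqj ekp cgajh yyxg etqt lrnys kvfy uhzi csrq hax hnuvz
Hunk 3: at line 8 remove [uhzi] add [iuqxo,eykq,phgi] -> 14 lines: osntj egzqj ekp cgajh yyxg etqt lrnys kvfy iuqxo eykq phgi csrq hax hnuvz
Hunk 4: at line 4 remove [etqt,lrnys,kvfy] add [qnq,pnsxu] -> 13 lines: osntj egzqj ekp cgajh yyxg qnq pnsxu iuqxo eykq phgi csrq hax hnuvz
Hunk 5: at line 6 remove [pnsxu] add [wwg,keva,rayc] -> 15 lines: osntj egzqj ekp cgajh yyxg qnq wwg keva rayc iuqxo eykq phgi csrq hax hnuvz
Hunk 6: at line 1 remove [ekp,cgajh,yyxg] add [txs,mir,iacjw] -> 15 lines: osntj egzqj txs mir iacjw qnq wwg keva rayc iuqxo eykq phgi csrq hax hnuvz
Final line 14: hax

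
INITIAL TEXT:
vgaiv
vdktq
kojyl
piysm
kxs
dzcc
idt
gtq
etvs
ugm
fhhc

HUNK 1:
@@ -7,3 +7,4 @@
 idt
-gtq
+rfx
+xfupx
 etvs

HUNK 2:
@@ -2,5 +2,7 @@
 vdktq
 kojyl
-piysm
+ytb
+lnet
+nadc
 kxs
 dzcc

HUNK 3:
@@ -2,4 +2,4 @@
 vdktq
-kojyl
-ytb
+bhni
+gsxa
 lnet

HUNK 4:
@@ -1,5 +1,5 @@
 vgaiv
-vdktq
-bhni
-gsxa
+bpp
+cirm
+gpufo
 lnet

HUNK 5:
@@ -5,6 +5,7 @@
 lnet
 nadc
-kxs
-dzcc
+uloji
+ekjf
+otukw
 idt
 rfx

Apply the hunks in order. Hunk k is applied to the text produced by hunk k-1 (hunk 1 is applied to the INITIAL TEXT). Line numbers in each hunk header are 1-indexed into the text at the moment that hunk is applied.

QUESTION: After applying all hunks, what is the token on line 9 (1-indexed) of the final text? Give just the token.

Answer: otukw

Derivation:
Hunk 1: at line 7 remove [gtq] add [rfx,xfupx] -> 12 lines: vgaiv vdktq kojyl piysm kxs dzcc idt rfx xfupx etvs ugm fhhc
Hunk 2: at line 2 remove [piysm] add [ytb,lnet,nadc] -> 14 lines: vgaiv vdktq kojyl ytb lnet nadc kxs dzcc idt rfx xfupx etvs ugm fhhc
Hunk 3: at line 2 remove [kojyl,ytb] add [bhni,gsxa] -> 14 lines: vgaiv vdktq bhni gsxa lnet nadc kxs dzcc idt rfx xfupx etvs ugm fhhc
Hunk 4: at line 1 remove [vdktq,bhni,gsxa] add [bpp,cirm,gpufo] -> 14 lines: vgaiv bpp cirm gpufo lnet nadc kxs dzcc idt rfx xfupx etvs ugm fhhc
Hunk 5: at line 5 remove [kxs,dzcc] add [uloji,ekjf,otukw] -> 15 lines: vgaiv bpp cirm gpufo lnet nadc uloji ekjf otukw idt rfx xfupx etvs ugm fhhc
Final line 9: otukw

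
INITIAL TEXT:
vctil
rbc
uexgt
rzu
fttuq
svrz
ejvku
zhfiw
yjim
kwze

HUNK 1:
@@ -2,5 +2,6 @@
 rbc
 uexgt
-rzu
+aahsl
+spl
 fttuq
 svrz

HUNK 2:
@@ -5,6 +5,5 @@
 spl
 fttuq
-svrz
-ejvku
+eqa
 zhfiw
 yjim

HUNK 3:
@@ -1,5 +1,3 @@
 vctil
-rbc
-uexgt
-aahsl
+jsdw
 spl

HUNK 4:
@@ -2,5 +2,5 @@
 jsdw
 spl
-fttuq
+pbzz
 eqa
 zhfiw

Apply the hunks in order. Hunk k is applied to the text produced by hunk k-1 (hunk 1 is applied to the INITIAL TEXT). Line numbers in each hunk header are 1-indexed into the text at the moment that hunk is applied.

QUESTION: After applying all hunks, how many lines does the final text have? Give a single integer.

Hunk 1: at line 2 remove [rzu] add [aahsl,spl] -> 11 lines: vctil rbc uexgt aahsl spl fttuq svrz ejvku zhfiw yjim kwze
Hunk 2: at line 5 remove [svrz,ejvku] add [eqa] -> 10 lines: vctil rbc uexgt aahsl spl fttuq eqa zhfiw yjim kwze
Hunk 3: at line 1 remove [rbc,uexgt,aahsl] add [jsdw] -> 8 lines: vctil jsdw spl fttuq eqa zhfiw yjim kwze
Hunk 4: at line 2 remove [fttuq] add [pbzz] -> 8 lines: vctil jsdw spl pbzz eqa zhfiw yjim kwze
Final line count: 8

Answer: 8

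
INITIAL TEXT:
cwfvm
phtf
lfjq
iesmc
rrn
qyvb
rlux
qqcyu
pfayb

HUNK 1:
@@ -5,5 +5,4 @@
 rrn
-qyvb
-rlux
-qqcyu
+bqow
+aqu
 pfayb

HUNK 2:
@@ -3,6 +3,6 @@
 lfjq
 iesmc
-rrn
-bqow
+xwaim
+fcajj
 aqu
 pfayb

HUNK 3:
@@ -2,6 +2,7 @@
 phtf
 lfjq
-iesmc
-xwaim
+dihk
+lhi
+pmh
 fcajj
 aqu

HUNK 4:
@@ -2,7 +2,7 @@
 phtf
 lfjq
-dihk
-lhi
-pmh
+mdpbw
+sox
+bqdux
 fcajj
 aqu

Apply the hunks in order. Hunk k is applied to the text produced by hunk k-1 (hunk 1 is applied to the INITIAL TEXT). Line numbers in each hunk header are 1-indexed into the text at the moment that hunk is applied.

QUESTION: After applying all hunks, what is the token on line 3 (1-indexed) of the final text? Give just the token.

Answer: lfjq

Derivation:
Hunk 1: at line 5 remove [qyvb,rlux,qqcyu] add [bqow,aqu] -> 8 lines: cwfvm phtf lfjq iesmc rrn bqow aqu pfayb
Hunk 2: at line 3 remove [rrn,bqow] add [xwaim,fcajj] -> 8 lines: cwfvm phtf lfjq iesmc xwaim fcajj aqu pfayb
Hunk 3: at line 2 remove [iesmc,xwaim] add [dihk,lhi,pmh] -> 9 lines: cwfvm phtf lfjq dihk lhi pmh fcajj aqu pfayb
Hunk 4: at line 2 remove [dihk,lhi,pmh] add [mdpbw,sox,bqdux] -> 9 lines: cwfvm phtf lfjq mdpbw sox bqdux fcajj aqu pfayb
Final line 3: lfjq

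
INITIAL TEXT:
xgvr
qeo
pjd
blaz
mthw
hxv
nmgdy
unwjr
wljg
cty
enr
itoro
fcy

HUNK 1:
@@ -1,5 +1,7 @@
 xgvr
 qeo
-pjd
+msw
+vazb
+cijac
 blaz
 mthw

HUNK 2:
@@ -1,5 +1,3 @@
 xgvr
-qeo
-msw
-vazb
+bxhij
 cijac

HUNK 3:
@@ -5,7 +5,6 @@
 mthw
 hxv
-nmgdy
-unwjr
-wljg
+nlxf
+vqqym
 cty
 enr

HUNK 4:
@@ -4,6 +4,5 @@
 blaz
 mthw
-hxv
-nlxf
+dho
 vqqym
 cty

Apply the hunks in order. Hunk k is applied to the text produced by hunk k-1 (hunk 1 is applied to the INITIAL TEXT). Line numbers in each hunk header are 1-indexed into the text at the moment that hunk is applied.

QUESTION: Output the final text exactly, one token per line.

Hunk 1: at line 1 remove [pjd] add [msw,vazb,cijac] -> 15 lines: xgvr qeo msw vazb cijac blaz mthw hxv nmgdy unwjr wljg cty enr itoro fcy
Hunk 2: at line 1 remove [qeo,msw,vazb] add [bxhij] -> 13 lines: xgvr bxhij cijac blaz mthw hxv nmgdy unwjr wljg cty enr itoro fcy
Hunk 3: at line 5 remove [nmgdy,unwjr,wljg] add [nlxf,vqqym] -> 12 lines: xgvr bxhij cijac blaz mthw hxv nlxf vqqym cty enr itoro fcy
Hunk 4: at line 4 remove [hxv,nlxf] add [dho] -> 11 lines: xgvr bxhij cijac blaz mthw dho vqqym cty enr itoro fcy

Answer: xgvr
bxhij
cijac
blaz
mthw
dho
vqqym
cty
enr
itoro
fcy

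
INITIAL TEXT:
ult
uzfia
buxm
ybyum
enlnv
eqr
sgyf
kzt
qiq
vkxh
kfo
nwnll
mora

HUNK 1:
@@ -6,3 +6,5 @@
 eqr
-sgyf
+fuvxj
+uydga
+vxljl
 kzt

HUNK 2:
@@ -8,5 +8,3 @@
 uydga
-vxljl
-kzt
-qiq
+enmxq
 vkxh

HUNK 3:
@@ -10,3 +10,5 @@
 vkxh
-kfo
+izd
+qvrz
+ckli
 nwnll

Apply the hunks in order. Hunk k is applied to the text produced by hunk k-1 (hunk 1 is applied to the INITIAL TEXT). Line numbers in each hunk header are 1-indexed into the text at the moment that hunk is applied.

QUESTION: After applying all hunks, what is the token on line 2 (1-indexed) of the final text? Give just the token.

Answer: uzfia

Derivation:
Hunk 1: at line 6 remove [sgyf] add [fuvxj,uydga,vxljl] -> 15 lines: ult uzfia buxm ybyum enlnv eqr fuvxj uydga vxljl kzt qiq vkxh kfo nwnll mora
Hunk 2: at line 8 remove [vxljl,kzt,qiq] add [enmxq] -> 13 lines: ult uzfia buxm ybyum enlnv eqr fuvxj uydga enmxq vkxh kfo nwnll mora
Hunk 3: at line 10 remove [kfo] add [izd,qvrz,ckli] -> 15 lines: ult uzfia buxm ybyum enlnv eqr fuvxj uydga enmxq vkxh izd qvrz ckli nwnll mora
Final line 2: uzfia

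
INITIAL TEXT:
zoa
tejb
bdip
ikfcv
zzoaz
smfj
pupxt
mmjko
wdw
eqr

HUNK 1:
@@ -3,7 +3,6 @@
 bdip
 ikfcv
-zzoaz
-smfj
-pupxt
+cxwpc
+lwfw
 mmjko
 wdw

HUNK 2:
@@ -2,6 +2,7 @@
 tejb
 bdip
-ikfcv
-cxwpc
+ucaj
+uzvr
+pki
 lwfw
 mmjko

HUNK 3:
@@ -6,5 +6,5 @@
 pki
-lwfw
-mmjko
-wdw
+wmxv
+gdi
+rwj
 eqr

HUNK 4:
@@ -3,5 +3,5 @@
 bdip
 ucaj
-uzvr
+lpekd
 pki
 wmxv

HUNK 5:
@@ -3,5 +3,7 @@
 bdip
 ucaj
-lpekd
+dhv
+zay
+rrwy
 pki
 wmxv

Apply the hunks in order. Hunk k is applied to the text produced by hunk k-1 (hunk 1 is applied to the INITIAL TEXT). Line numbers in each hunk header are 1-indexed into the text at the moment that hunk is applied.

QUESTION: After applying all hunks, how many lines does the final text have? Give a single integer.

Hunk 1: at line 3 remove [zzoaz,smfj,pupxt] add [cxwpc,lwfw] -> 9 lines: zoa tejb bdip ikfcv cxwpc lwfw mmjko wdw eqr
Hunk 2: at line 2 remove [ikfcv,cxwpc] add [ucaj,uzvr,pki] -> 10 lines: zoa tejb bdip ucaj uzvr pki lwfw mmjko wdw eqr
Hunk 3: at line 6 remove [lwfw,mmjko,wdw] add [wmxv,gdi,rwj] -> 10 lines: zoa tejb bdip ucaj uzvr pki wmxv gdi rwj eqr
Hunk 4: at line 3 remove [uzvr] add [lpekd] -> 10 lines: zoa tejb bdip ucaj lpekd pki wmxv gdi rwj eqr
Hunk 5: at line 3 remove [lpekd] add [dhv,zay,rrwy] -> 12 lines: zoa tejb bdip ucaj dhv zay rrwy pki wmxv gdi rwj eqr
Final line count: 12

Answer: 12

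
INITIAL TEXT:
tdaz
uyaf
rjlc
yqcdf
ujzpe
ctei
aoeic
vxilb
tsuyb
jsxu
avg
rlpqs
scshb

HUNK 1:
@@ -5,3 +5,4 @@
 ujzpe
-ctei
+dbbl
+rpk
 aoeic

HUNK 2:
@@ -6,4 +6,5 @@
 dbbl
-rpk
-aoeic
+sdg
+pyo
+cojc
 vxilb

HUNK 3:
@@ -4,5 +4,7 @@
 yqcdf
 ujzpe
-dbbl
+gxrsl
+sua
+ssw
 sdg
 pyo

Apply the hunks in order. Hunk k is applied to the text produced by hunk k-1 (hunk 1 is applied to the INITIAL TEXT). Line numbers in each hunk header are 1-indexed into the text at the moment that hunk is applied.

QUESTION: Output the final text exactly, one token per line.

Hunk 1: at line 5 remove [ctei] add [dbbl,rpk] -> 14 lines: tdaz uyaf rjlc yqcdf ujzpe dbbl rpk aoeic vxilb tsuyb jsxu avg rlpqs scshb
Hunk 2: at line 6 remove [rpk,aoeic] add [sdg,pyo,cojc] -> 15 lines: tdaz uyaf rjlc yqcdf ujzpe dbbl sdg pyo cojc vxilb tsuyb jsxu avg rlpqs scshb
Hunk 3: at line 4 remove [dbbl] add [gxrsl,sua,ssw] -> 17 lines: tdaz uyaf rjlc yqcdf ujzpe gxrsl sua ssw sdg pyo cojc vxilb tsuyb jsxu avg rlpqs scshb

Answer: tdaz
uyaf
rjlc
yqcdf
ujzpe
gxrsl
sua
ssw
sdg
pyo
cojc
vxilb
tsuyb
jsxu
avg
rlpqs
scshb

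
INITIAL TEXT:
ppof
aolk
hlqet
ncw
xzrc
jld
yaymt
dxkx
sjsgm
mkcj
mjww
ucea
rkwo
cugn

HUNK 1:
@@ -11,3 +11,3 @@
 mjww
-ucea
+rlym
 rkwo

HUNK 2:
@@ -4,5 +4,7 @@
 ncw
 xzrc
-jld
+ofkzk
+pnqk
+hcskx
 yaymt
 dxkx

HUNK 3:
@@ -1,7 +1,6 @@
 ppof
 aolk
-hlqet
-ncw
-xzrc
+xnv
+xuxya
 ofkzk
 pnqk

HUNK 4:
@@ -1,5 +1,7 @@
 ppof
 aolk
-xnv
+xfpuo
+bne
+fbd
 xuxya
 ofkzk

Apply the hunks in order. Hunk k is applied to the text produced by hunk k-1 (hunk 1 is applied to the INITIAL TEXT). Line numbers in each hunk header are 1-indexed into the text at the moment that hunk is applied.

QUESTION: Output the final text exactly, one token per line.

Answer: ppof
aolk
xfpuo
bne
fbd
xuxya
ofkzk
pnqk
hcskx
yaymt
dxkx
sjsgm
mkcj
mjww
rlym
rkwo
cugn

Derivation:
Hunk 1: at line 11 remove [ucea] add [rlym] -> 14 lines: ppof aolk hlqet ncw xzrc jld yaymt dxkx sjsgm mkcj mjww rlym rkwo cugn
Hunk 2: at line 4 remove [jld] add [ofkzk,pnqk,hcskx] -> 16 lines: ppof aolk hlqet ncw xzrc ofkzk pnqk hcskx yaymt dxkx sjsgm mkcj mjww rlym rkwo cugn
Hunk 3: at line 1 remove [hlqet,ncw,xzrc] add [xnv,xuxya] -> 15 lines: ppof aolk xnv xuxya ofkzk pnqk hcskx yaymt dxkx sjsgm mkcj mjww rlym rkwo cugn
Hunk 4: at line 1 remove [xnv] add [xfpuo,bne,fbd] -> 17 lines: ppof aolk xfpuo bne fbd xuxya ofkzk pnqk hcskx yaymt dxkx sjsgm mkcj mjww rlym rkwo cugn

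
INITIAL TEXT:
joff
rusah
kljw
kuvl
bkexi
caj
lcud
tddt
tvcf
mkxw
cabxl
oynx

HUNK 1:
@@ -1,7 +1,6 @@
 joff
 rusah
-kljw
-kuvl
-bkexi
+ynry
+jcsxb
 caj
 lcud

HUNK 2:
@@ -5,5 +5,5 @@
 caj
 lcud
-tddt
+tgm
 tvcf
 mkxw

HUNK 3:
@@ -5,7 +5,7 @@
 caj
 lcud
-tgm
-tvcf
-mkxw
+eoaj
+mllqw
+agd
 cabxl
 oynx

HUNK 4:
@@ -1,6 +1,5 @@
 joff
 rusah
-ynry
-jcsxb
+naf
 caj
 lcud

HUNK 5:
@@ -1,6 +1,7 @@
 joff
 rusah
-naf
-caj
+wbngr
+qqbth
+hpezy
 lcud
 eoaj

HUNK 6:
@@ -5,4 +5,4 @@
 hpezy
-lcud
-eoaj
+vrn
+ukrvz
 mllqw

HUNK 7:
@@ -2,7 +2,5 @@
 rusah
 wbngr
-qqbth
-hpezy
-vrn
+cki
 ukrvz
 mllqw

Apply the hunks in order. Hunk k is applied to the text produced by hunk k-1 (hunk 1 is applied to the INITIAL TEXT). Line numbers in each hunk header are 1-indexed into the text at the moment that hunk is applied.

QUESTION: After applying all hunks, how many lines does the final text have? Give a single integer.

Hunk 1: at line 1 remove [kljw,kuvl,bkexi] add [ynry,jcsxb] -> 11 lines: joff rusah ynry jcsxb caj lcud tddt tvcf mkxw cabxl oynx
Hunk 2: at line 5 remove [tddt] add [tgm] -> 11 lines: joff rusah ynry jcsxb caj lcud tgm tvcf mkxw cabxl oynx
Hunk 3: at line 5 remove [tgm,tvcf,mkxw] add [eoaj,mllqw,agd] -> 11 lines: joff rusah ynry jcsxb caj lcud eoaj mllqw agd cabxl oynx
Hunk 4: at line 1 remove [ynry,jcsxb] add [naf] -> 10 lines: joff rusah naf caj lcud eoaj mllqw agd cabxl oynx
Hunk 5: at line 1 remove [naf,caj] add [wbngr,qqbth,hpezy] -> 11 lines: joff rusah wbngr qqbth hpezy lcud eoaj mllqw agd cabxl oynx
Hunk 6: at line 5 remove [lcud,eoaj] add [vrn,ukrvz] -> 11 lines: joff rusah wbngr qqbth hpezy vrn ukrvz mllqw agd cabxl oynx
Hunk 7: at line 2 remove [qqbth,hpezy,vrn] add [cki] -> 9 lines: joff rusah wbngr cki ukrvz mllqw agd cabxl oynx
Final line count: 9

Answer: 9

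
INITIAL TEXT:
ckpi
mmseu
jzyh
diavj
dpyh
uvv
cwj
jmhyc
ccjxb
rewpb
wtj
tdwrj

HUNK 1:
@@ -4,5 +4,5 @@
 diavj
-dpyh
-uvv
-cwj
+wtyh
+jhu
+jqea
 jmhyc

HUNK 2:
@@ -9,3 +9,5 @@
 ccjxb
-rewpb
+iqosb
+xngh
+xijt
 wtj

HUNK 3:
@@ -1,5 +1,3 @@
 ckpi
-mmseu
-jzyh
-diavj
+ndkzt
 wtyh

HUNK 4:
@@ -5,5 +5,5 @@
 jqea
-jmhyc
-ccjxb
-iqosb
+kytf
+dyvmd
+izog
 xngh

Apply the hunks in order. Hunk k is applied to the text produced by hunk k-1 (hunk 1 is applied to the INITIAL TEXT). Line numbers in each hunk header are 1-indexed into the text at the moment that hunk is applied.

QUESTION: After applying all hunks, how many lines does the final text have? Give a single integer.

Hunk 1: at line 4 remove [dpyh,uvv,cwj] add [wtyh,jhu,jqea] -> 12 lines: ckpi mmseu jzyh diavj wtyh jhu jqea jmhyc ccjxb rewpb wtj tdwrj
Hunk 2: at line 9 remove [rewpb] add [iqosb,xngh,xijt] -> 14 lines: ckpi mmseu jzyh diavj wtyh jhu jqea jmhyc ccjxb iqosb xngh xijt wtj tdwrj
Hunk 3: at line 1 remove [mmseu,jzyh,diavj] add [ndkzt] -> 12 lines: ckpi ndkzt wtyh jhu jqea jmhyc ccjxb iqosb xngh xijt wtj tdwrj
Hunk 4: at line 5 remove [jmhyc,ccjxb,iqosb] add [kytf,dyvmd,izog] -> 12 lines: ckpi ndkzt wtyh jhu jqea kytf dyvmd izog xngh xijt wtj tdwrj
Final line count: 12

Answer: 12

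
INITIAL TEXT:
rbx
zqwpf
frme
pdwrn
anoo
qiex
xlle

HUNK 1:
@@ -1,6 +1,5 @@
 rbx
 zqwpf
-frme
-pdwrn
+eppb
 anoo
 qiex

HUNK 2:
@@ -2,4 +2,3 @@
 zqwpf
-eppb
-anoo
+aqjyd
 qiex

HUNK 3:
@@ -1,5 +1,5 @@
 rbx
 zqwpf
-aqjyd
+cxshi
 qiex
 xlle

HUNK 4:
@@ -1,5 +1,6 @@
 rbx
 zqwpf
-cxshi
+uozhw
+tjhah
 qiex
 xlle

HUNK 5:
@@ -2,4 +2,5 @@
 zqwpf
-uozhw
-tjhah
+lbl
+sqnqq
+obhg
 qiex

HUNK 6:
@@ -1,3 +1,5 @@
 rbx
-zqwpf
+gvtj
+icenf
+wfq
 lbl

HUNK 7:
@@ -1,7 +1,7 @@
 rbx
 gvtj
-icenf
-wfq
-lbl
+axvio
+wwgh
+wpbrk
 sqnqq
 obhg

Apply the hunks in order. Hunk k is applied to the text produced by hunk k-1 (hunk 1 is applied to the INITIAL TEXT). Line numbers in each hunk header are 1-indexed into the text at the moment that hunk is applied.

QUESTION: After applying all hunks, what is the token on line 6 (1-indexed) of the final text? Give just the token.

Hunk 1: at line 1 remove [frme,pdwrn] add [eppb] -> 6 lines: rbx zqwpf eppb anoo qiex xlle
Hunk 2: at line 2 remove [eppb,anoo] add [aqjyd] -> 5 lines: rbx zqwpf aqjyd qiex xlle
Hunk 3: at line 1 remove [aqjyd] add [cxshi] -> 5 lines: rbx zqwpf cxshi qiex xlle
Hunk 4: at line 1 remove [cxshi] add [uozhw,tjhah] -> 6 lines: rbx zqwpf uozhw tjhah qiex xlle
Hunk 5: at line 2 remove [uozhw,tjhah] add [lbl,sqnqq,obhg] -> 7 lines: rbx zqwpf lbl sqnqq obhg qiex xlle
Hunk 6: at line 1 remove [zqwpf] add [gvtj,icenf,wfq] -> 9 lines: rbx gvtj icenf wfq lbl sqnqq obhg qiex xlle
Hunk 7: at line 1 remove [icenf,wfq,lbl] add [axvio,wwgh,wpbrk] -> 9 lines: rbx gvtj axvio wwgh wpbrk sqnqq obhg qiex xlle
Final line 6: sqnqq

Answer: sqnqq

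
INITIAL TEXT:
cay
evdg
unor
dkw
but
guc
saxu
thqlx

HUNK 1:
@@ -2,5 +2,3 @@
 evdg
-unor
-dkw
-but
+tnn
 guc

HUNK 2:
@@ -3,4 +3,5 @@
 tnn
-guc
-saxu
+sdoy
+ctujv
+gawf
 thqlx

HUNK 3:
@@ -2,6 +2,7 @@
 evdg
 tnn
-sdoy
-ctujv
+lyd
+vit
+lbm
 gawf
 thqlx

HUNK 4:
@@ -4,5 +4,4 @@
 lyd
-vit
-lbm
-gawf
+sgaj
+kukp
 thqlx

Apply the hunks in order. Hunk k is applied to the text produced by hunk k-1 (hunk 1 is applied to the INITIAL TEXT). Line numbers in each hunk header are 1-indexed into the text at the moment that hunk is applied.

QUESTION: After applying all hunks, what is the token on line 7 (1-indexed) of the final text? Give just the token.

Hunk 1: at line 2 remove [unor,dkw,but] add [tnn] -> 6 lines: cay evdg tnn guc saxu thqlx
Hunk 2: at line 3 remove [guc,saxu] add [sdoy,ctujv,gawf] -> 7 lines: cay evdg tnn sdoy ctujv gawf thqlx
Hunk 3: at line 2 remove [sdoy,ctujv] add [lyd,vit,lbm] -> 8 lines: cay evdg tnn lyd vit lbm gawf thqlx
Hunk 4: at line 4 remove [vit,lbm,gawf] add [sgaj,kukp] -> 7 lines: cay evdg tnn lyd sgaj kukp thqlx
Final line 7: thqlx

Answer: thqlx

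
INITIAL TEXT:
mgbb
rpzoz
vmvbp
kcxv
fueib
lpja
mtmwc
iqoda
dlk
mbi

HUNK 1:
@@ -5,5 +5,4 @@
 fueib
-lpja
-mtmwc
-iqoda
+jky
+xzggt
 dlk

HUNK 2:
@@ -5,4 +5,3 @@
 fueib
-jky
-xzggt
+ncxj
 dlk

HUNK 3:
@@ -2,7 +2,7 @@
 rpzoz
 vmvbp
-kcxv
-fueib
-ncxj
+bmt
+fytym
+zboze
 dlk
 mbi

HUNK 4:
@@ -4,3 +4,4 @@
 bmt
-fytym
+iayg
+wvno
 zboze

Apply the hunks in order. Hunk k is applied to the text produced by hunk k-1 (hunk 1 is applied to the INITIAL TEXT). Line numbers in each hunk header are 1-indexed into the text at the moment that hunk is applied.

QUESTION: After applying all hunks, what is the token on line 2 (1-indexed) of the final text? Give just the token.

Answer: rpzoz

Derivation:
Hunk 1: at line 5 remove [lpja,mtmwc,iqoda] add [jky,xzggt] -> 9 lines: mgbb rpzoz vmvbp kcxv fueib jky xzggt dlk mbi
Hunk 2: at line 5 remove [jky,xzggt] add [ncxj] -> 8 lines: mgbb rpzoz vmvbp kcxv fueib ncxj dlk mbi
Hunk 3: at line 2 remove [kcxv,fueib,ncxj] add [bmt,fytym,zboze] -> 8 lines: mgbb rpzoz vmvbp bmt fytym zboze dlk mbi
Hunk 4: at line 4 remove [fytym] add [iayg,wvno] -> 9 lines: mgbb rpzoz vmvbp bmt iayg wvno zboze dlk mbi
Final line 2: rpzoz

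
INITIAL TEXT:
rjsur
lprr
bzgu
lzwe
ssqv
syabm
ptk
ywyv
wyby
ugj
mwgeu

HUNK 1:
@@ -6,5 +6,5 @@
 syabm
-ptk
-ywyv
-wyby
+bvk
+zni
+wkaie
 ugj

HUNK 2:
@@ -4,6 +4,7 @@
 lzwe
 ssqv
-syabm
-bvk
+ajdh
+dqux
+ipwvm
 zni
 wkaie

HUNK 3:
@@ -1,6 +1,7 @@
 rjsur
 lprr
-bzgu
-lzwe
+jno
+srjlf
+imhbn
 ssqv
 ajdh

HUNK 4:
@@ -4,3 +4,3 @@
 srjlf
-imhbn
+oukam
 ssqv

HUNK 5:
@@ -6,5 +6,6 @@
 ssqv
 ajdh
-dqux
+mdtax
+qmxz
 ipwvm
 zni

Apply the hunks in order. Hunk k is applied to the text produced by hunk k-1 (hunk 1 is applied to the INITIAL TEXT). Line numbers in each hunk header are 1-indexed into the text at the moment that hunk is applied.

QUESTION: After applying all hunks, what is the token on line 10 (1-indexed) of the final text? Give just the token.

Answer: ipwvm

Derivation:
Hunk 1: at line 6 remove [ptk,ywyv,wyby] add [bvk,zni,wkaie] -> 11 lines: rjsur lprr bzgu lzwe ssqv syabm bvk zni wkaie ugj mwgeu
Hunk 2: at line 4 remove [syabm,bvk] add [ajdh,dqux,ipwvm] -> 12 lines: rjsur lprr bzgu lzwe ssqv ajdh dqux ipwvm zni wkaie ugj mwgeu
Hunk 3: at line 1 remove [bzgu,lzwe] add [jno,srjlf,imhbn] -> 13 lines: rjsur lprr jno srjlf imhbn ssqv ajdh dqux ipwvm zni wkaie ugj mwgeu
Hunk 4: at line 4 remove [imhbn] add [oukam] -> 13 lines: rjsur lprr jno srjlf oukam ssqv ajdh dqux ipwvm zni wkaie ugj mwgeu
Hunk 5: at line 6 remove [dqux] add [mdtax,qmxz] -> 14 lines: rjsur lprr jno srjlf oukam ssqv ajdh mdtax qmxz ipwvm zni wkaie ugj mwgeu
Final line 10: ipwvm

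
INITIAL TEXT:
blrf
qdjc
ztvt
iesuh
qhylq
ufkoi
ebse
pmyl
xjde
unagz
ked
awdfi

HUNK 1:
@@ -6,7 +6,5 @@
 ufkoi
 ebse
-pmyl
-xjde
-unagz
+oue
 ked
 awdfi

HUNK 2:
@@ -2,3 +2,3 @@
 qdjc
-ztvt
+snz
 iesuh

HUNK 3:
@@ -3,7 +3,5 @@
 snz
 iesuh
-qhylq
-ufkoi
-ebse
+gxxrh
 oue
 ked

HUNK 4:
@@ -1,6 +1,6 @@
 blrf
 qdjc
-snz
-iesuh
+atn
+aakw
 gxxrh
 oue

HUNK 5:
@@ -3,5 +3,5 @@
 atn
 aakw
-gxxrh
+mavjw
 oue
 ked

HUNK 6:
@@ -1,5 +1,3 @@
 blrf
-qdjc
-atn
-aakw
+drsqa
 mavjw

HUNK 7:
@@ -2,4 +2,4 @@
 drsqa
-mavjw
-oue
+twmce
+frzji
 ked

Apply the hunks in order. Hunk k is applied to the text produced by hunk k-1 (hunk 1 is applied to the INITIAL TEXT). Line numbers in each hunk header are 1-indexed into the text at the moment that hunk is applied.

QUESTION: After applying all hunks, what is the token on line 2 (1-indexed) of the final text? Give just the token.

Hunk 1: at line 6 remove [pmyl,xjde,unagz] add [oue] -> 10 lines: blrf qdjc ztvt iesuh qhylq ufkoi ebse oue ked awdfi
Hunk 2: at line 2 remove [ztvt] add [snz] -> 10 lines: blrf qdjc snz iesuh qhylq ufkoi ebse oue ked awdfi
Hunk 3: at line 3 remove [qhylq,ufkoi,ebse] add [gxxrh] -> 8 lines: blrf qdjc snz iesuh gxxrh oue ked awdfi
Hunk 4: at line 1 remove [snz,iesuh] add [atn,aakw] -> 8 lines: blrf qdjc atn aakw gxxrh oue ked awdfi
Hunk 5: at line 3 remove [gxxrh] add [mavjw] -> 8 lines: blrf qdjc atn aakw mavjw oue ked awdfi
Hunk 6: at line 1 remove [qdjc,atn,aakw] add [drsqa] -> 6 lines: blrf drsqa mavjw oue ked awdfi
Hunk 7: at line 2 remove [mavjw,oue] add [twmce,frzji] -> 6 lines: blrf drsqa twmce frzji ked awdfi
Final line 2: drsqa

Answer: drsqa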